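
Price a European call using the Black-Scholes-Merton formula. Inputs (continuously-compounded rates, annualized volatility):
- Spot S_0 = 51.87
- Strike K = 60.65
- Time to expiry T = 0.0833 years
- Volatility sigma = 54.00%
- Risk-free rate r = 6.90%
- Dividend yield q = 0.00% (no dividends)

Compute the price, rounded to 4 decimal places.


d1 = (ln(S/K) + (r - q + 0.5*sigma^2) * T) / (sigma * sqrt(T)) = -0.88856716
d2 = d1 - sigma * sqrt(T) = -1.04442056
exp(-rT) = 0.99426879; exp(-qT) = 1.00000000
C = S_0 * exp(-qT) * N(d1) - K * exp(-rT) * N(d2)
N(d1) = 0.18711787; N(d2) = 0.14814543
C = 51.8700 * 1.00000000 * 0.18711787 - 60.6500 * 0.99426879 * 0.14814543 = 0.7723

Answer: Price = 0.7723


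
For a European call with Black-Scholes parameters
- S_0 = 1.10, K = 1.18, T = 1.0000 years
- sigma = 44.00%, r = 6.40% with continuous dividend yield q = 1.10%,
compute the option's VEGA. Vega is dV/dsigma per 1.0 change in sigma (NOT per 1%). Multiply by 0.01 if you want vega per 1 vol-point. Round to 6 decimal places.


d1 = 0.1808994121; d2 = -0.2591005879
phi(d1) = 0.3924677810; exp(-qT) = 0.9890602788; exp(-rT) = 0.9380049995
Vega = S * exp(-qT) * phi(d1) * sqrt(T) = 1.1000 * 0.9890602788 * 0.3924677810 * 1.0000000000 = 0.426992

Answer: Vega = 0.426992


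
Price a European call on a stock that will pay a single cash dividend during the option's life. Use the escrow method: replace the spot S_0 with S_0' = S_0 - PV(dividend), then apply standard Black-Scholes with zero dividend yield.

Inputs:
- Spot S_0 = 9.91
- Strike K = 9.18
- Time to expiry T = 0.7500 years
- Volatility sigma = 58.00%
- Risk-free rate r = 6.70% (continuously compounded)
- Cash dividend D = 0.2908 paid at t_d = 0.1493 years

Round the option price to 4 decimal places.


PV(D) = D * exp(-r * t_d) = 0.2908 * 0.99004676 = 0.28790560
S_0' = S_0 - PV(D) = 9.9100 - 0.28790560 = 9.62209440
d1 = (ln(S_0'/K) + (r + sigma^2/2)*T) / (sigma*sqrt(T)) = 0.44482798
d2 = d1 - sigma*sqrt(T) = -0.05746676
exp(-rT) = 0.95099165
N(d1) = 0.67177796; N(d2) = 0.47708669
C = S_0' * N(d1) - K * exp(-rT) * N(d2) = 9.62209440 * 0.67177796 - 9.1800 * 0.95099165 * 0.47708669 = 2.2989

Answer: Price = 2.2989


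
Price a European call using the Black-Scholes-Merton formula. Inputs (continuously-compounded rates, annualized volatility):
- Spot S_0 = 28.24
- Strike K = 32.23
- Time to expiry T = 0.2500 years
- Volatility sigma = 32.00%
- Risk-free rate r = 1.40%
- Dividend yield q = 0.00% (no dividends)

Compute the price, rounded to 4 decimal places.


Answer: Price = 0.5740

Derivation:
d1 = (ln(S/K) + (r - q + 0.5*sigma^2) * T) / (sigma * sqrt(T)) = -0.72411427
d2 = d1 - sigma * sqrt(T) = -0.88411427
exp(-rT) = 0.99650612; exp(-qT) = 1.00000000
C = S_0 * exp(-qT) * N(d1) - K * exp(-rT) * N(d2)
N(d1) = 0.23449779; N(d2) = 0.18831727
C = 28.2400 * 1.00000000 * 0.23449779 - 32.2300 * 0.99650612 * 0.18831727 = 0.5740


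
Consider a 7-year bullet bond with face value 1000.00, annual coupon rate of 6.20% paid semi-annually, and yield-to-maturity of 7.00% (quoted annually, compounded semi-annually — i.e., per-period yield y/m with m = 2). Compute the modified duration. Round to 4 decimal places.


Coupon per period c = face * coupon_rate / m = 31.000000
Periods per year m = 2; per-period yield y/m = 0.035000
Number of cashflows N = 14
Cashflows (t years, CF_t, discount factor 1/(1+y/m)^(m*t), PV):
  t = 0.5000: CF_t = 31.000000, DF = 0.966184, PV = 29.951691
  t = 1.0000: CF_t = 31.000000, DF = 0.933511, PV = 28.938832
  t = 1.5000: CF_t = 31.000000, DF = 0.901943, PV = 27.960224
  t = 2.0000: CF_t = 31.000000, DF = 0.871442, PV = 27.014709
  t = 2.5000: CF_t = 31.000000, DF = 0.841973, PV = 26.101168
  t = 3.0000: CF_t = 31.000000, DF = 0.813501, PV = 25.218520
  t = 3.5000: CF_t = 31.000000, DF = 0.785991, PV = 24.365720
  t = 4.0000: CF_t = 31.000000, DF = 0.759412, PV = 23.541758
  t = 4.5000: CF_t = 31.000000, DF = 0.733731, PV = 22.745660
  t = 5.0000: CF_t = 31.000000, DF = 0.708919, PV = 21.976483
  t = 5.5000: CF_t = 31.000000, DF = 0.684946, PV = 21.233317
  t = 6.0000: CF_t = 31.000000, DF = 0.661783, PV = 20.515282
  t = 6.5000: CF_t = 31.000000, DF = 0.639404, PV = 19.821529
  t = 7.0000: CF_t = 1031.000000, DF = 0.617782, PV = 636.933026
Price P = sum_t PV_t = 956.317919
First compute Macaulay numerator sum_t t * PV_t:
  t * PV_t at t = 0.5000: 14.975845
  t * PV_t at t = 1.0000: 28.938832
  t * PV_t at t = 1.5000: 41.940336
  t * PV_t at t = 2.0000: 54.029418
  t * PV_t at t = 2.5000: 65.252920
  t * PV_t at t = 3.0000: 75.655560
  t * PV_t at t = 3.5000: 85.280019
  t * PV_t at t = 4.0000: 94.167033
  t * PV_t at t = 4.5000: 102.355471
  t * PV_t at t = 5.0000: 109.882416
  t * PV_t at t = 5.5000: 116.783244
  t * PV_t at t = 6.0000: 123.091693
  t * PV_t at t = 6.5000: 128.839937
  t * PV_t at t = 7.0000: 4458.531180
Macaulay duration D = 5499.723905 / 956.317919 = 5.750937
Modified duration = D / (1 + y/m) = 5.750937 / (1 + 0.035000) = 5.556461

Answer: Modified duration = 5.5565


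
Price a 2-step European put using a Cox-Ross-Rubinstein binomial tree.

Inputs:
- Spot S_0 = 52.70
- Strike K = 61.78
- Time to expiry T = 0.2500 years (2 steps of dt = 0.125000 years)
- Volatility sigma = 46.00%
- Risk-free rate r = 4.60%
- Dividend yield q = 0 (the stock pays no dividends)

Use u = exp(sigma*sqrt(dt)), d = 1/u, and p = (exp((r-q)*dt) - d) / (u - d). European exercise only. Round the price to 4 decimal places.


Answer: Price = V(0,0) = 10.8887

Derivation:
dt = T/N = 0.125000
u = exp(sigma*sqrt(dt)) = 1.176607; d = 1/u = 0.849902
p = (exp((r-q)*dt) - d) / (u - d) = 0.477081
Discount per step: exp(-r*dt) = 0.994266
Stock lattice S(k, i) with i counting down-moves:
  k=0: S(0,0) = 52.7000
  k=1: S(1,0) = 62.0072; S(1,1) = 44.7898
  k=2: S(2,0) = 72.9580; S(2,1) = 52.7000; S(2,2) = 38.0669
Terminal payoffs V(N, i) = max(K - S_T, 0):
  V(2,0) = 0.000000; V(2,1) = 9.080000; V(2,2) = 23.713054
Backward induction: V(k, i) = exp(-r*dt) * [p * V(k+1, i) + (1-p) * V(k+1, i+1)].
  V(1,0) = exp(-r*dt) * [p*0.000000 + (1-p)*9.080000] = 4.720877
  V(1,1) = exp(-r*dt) * [p*9.080000 + (1-p)*23.713054] = 16.635964
  V(0,0) = exp(-r*dt) * [p*4.720877 + (1-p)*16.635964] = 10.888707


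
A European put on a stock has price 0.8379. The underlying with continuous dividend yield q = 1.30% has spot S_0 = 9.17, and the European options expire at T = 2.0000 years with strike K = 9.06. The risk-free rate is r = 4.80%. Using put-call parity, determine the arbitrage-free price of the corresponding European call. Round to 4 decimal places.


Answer: Call price = 1.5419

Derivation:
Put-call parity: C - P = S_0 * exp(-qT) - K * exp(-rT).
S_0 * exp(-qT) = 9.1700 * 0.97433509 = 8.93465277
K * exp(-rT) = 9.0600 * 0.90846402 = 8.23068399
C = P + S*exp(-qT) - K*exp(-rT)
C = 0.8379 + 8.93465277 - 8.23068399 = 1.5419


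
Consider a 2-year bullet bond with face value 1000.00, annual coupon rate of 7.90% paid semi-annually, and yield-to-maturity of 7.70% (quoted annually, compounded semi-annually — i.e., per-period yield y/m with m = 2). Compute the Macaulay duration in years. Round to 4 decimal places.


Coupon per period c = face * coupon_rate / m = 39.500000
Periods per year m = 2; per-period yield y/m = 0.038500
Number of cashflows N = 4
Cashflows (t years, CF_t, discount factor 1/(1+y/m)^(m*t), PV):
  t = 0.5000: CF_t = 39.500000, DF = 0.962927, PV = 38.035628
  t = 1.0000: CF_t = 39.500000, DF = 0.927229, PV = 36.625545
  t = 1.5000: CF_t = 39.500000, DF = 0.892854, PV = 35.267737
  t = 2.0000: CF_t = 1039.500000, DF = 0.859754, PV = 893.713854
Price P = sum_t PV_t = 1003.642764
Macaulay numerator sum_t t * PV_t:
  t * PV_t at t = 0.5000: 19.017814
  t * PV_t at t = 1.0000: 36.625545
  t * PV_t at t = 1.5000: 52.901605
  t * PV_t at t = 2.0000: 1787.427708
Macaulay duration D = (sum_t t * PV_t) / P = 1895.972672 / 1003.642764 = 1.889091

Answer: Macaulay duration = 1.8891 years


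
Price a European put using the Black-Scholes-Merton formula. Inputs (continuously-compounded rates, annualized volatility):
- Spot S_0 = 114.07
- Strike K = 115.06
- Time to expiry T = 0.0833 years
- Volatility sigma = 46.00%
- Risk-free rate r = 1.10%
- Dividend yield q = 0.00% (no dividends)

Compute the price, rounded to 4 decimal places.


d1 = (ln(S/K) + (r - q + 0.5*sigma^2) * T) / (sigma * sqrt(T)) = 0.00819502
d2 = d1 - sigma * sqrt(T) = -0.12456898
exp(-rT) = 0.99908412; exp(-qT) = 1.00000000
P = K * exp(-rT) * N(-d2) - S_0 * exp(-qT) * N(-d1)
N(-d1) = 0.49673070; N(-d2) = 0.54956761
P = 115.0600 * 0.99908412 * 0.54956761 - 114.0700 * 1.00000000 * 0.49673070 = 6.5133

Answer: Price = 6.5133


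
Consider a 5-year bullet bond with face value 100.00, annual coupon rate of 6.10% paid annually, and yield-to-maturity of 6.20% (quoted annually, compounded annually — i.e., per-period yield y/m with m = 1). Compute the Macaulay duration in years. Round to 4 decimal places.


Coupon per period c = face * coupon_rate / m = 6.100000
Periods per year m = 1; per-period yield y/m = 0.062000
Number of cashflows N = 5
Cashflows (t years, CF_t, discount factor 1/(1+y/m)^(m*t), PV):
  t = 1.0000: CF_t = 6.100000, DF = 0.941620, PV = 5.743879
  t = 2.0000: CF_t = 6.100000, DF = 0.886647, PV = 5.408549
  t = 3.0000: CF_t = 6.100000, DF = 0.834885, PV = 5.092796
  t = 4.0000: CF_t = 6.100000, DF = 0.786144, PV = 4.795477
  t = 5.0000: CF_t = 106.100000, DF = 0.740248, PV = 78.540344
Price P = sum_t PV_t = 99.581046
Macaulay numerator sum_t t * PV_t:
  t * PV_t at t = 1.0000: 5.743879
  t * PV_t at t = 2.0000: 10.817099
  t * PV_t at t = 3.0000: 15.278388
  t * PV_t at t = 4.0000: 19.181906
  t * PV_t at t = 5.0000: 392.701721
Macaulay duration D = (sum_t t * PV_t) / P = 443.722993 / 99.581046 = 4.455898

Answer: Macaulay duration = 4.4559 years


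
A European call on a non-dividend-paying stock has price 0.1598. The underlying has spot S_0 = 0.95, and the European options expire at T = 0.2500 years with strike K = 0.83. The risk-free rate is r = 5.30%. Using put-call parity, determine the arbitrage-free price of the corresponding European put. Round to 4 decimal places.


Put-call parity: C - P = S_0 * exp(-qT) - K * exp(-rT).
S_0 * exp(-qT) = 0.9500 * 1.00000000 = 0.95000000
K * exp(-rT) = 0.8300 * 0.98683739 = 0.81907504
P = C - S*exp(-qT) + K*exp(-rT)
P = 0.1598 - 0.95000000 + 0.81907504 = 0.0289

Answer: Put price = 0.0289


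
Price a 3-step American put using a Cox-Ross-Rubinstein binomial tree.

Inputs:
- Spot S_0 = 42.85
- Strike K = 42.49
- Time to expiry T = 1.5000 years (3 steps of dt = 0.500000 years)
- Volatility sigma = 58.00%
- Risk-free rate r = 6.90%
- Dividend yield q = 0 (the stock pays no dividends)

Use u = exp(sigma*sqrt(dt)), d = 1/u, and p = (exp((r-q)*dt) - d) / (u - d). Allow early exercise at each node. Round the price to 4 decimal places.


dt = T/N = 0.500000
u = exp(sigma*sqrt(dt)) = 1.507002; d = 1/u = 0.663569
p = (exp((r-q)*dt) - d) / (u - d) = 0.440501
Discount per step: exp(-r*dt) = 0.966088
Stock lattice S(k, i) with i counting down-moves:
  k=0: S(0,0) = 42.8500
  k=1: S(1,0) = 64.5750; S(1,1) = 28.4339
  k=2: S(2,0) = 97.3146; S(2,1) = 42.8500; S(2,2) = 18.8679
  k=3: S(3,0) = 146.6533; S(3,1) = 64.5750; S(3,2) = 28.4339; S(3,3) = 12.5202
Terminal payoffs V(N, i) = max(K - S_T, 0):
  V(3,0) = 0.000000; V(3,1) = 0.000000; V(3,2) = 14.056054; V(3,3) = 29.969844
Backward induction: V(k, i) = exp(-r*dt) * [p * V(k+1, i) + (1-p) * V(k+1, i+1)]; then take max(V_cont, immediate exercise) for American.
  V(2,0) = exp(-r*dt) * [p*0.000000 + (1-p)*0.000000] = 0.000000; exercise = 0.000000; V(2,0) = max -> 0.000000
  V(2,1) = exp(-r*dt) * [p*0.000000 + (1-p)*14.056054] = 7.597656; exercise = 0.000000; V(2,1) = max -> 7.597656
  V(2,2) = exp(-r*dt) * [p*14.056054 + (1-p)*29.969844] = 22.181199; exercise = 23.622105; V(2,2) = max -> 23.622105
  V(1,0) = exp(-r*dt) * [p*0.000000 + (1-p)*7.597656] = 4.106727; exercise = 0.000000; V(1,0) = max -> 4.106727
  V(1,1) = exp(-r*dt) * [p*7.597656 + (1-p)*23.622105] = 16.001630; exercise = 14.056054; V(1,1) = max -> 16.001630
  V(0,0) = exp(-r*dt) * [p*4.106727 + (1-p)*16.001630] = 10.396959; exercise = 0.000000; V(0,0) = max -> 10.396959

Answer: Price = V(0,0) = 10.3970


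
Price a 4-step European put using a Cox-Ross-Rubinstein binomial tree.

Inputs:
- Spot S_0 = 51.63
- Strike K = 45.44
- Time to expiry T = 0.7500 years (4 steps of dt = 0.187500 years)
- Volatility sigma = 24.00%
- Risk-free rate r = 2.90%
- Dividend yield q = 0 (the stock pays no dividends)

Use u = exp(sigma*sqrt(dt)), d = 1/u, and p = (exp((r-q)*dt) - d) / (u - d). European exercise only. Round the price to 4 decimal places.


Answer: Price = V(0,0) = 1.5493

Derivation:
dt = T/N = 0.187500
u = exp(sigma*sqrt(dt)) = 1.109515; d = 1/u = 0.901295
p = (exp((r-q)*dt) - d) / (u - d) = 0.500228
Discount per step: exp(-r*dt) = 0.994577
Stock lattice S(k, i) with i counting down-moves:
  k=0: S(0,0) = 51.6300
  k=1: S(1,0) = 57.2843; S(1,1) = 46.5338
  k=2: S(2,0) = 63.5578; S(2,1) = 51.6300; S(2,2) = 41.9407
  k=3: S(3,0) = 70.5183; S(3,1) = 57.2843; S(3,2) = 46.5338; S(3,3) = 37.8009
  k=4: S(4,0) = 78.2411; S(4,1) = 63.5578; S(4,2) = 51.6300; S(4,3) = 41.9407; S(4,4) = 34.0698
Terminal payoffs V(N, i) = max(K - S_T, 0):
  V(4,0) = 0.000000; V(4,1) = 0.000000; V(4,2) = 0.000000; V(4,3) = 3.499296; V(4,4) = 11.370222
Backward induction: V(k, i) = exp(-r*dt) * [p * V(k+1, i) + (1-p) * V(k+1, i+1)].
  V(3,0) = exp(-r*dt) * [p*0.000000 + (1-p)*0.000000] = 0.000000
  V(3,1) = exp(-r*dt) * [p*0.000000 + (1-p)*0.000000] = 0.000000
  V(3,2) = exp(-r*dt) * [p*0.000000 + (1-p)*3.499296] = 1.739367
  V(3,3) = exp(-r*dt) * [p*3.499296 + (1-p)*11.370222] = 7.392659
  V(2,0) = exp(-r*dt) * [p*0.000000 + (1-p)*0.000000] = 0.000000
  V(2,1) = exp(-r*dt) * [p*0.000000 + (1-p)*1.739367] = 0.864573
  V(2,2) = exp(-r*dt) * [p*1.739367 + (1-p)*7.392659] = 4.539971
  V(1,0) = exp(-r*dt) * [p*0.000000 + (1-p)*0.864573] = 0.429747
  V(1,1) = exp(-r*dt) * [p*0.864573 + (1-p)*4.539971] = 2.686786
  V(0,0) = exp(-r*dt) * [p*0.429747 + (1-p)*2.686786] = 1.549304


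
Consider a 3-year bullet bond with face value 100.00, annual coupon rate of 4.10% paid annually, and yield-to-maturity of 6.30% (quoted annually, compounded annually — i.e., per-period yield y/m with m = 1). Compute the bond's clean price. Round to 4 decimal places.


Coupon per period c = face * coupon_rate / m = 4.100000
Periods per year m = 1; per-period yield y/m = 0.063000
Number of cashflows N = 3
Cashflows (t years, CF_t, discount factor 1/(1+y/m)^(m*t), PV):
  t = 1.0000: CF_t = 4.100000, DF = 0.940734, PV = 3.857008
  t = 2.0000: CF_t = 4.100000, DF = 0.884980, PV = 3.628418
  t = 3.0000: CF_t = 104.100000, DF = 0.832531, PV = 86.666436
Price P = sum_t PV_t = 94.151862

Answer: Price = 94.1519


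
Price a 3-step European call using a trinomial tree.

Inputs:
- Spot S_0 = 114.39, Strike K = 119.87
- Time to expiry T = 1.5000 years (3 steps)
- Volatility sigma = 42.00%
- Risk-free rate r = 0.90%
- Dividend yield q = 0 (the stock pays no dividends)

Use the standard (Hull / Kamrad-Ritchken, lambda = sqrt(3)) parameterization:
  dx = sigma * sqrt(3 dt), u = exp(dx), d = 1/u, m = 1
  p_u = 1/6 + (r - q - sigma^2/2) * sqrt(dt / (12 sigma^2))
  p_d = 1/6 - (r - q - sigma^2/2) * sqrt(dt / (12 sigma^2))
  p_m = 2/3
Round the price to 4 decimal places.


dt = T/N = 0.500000; dx = sigma*sqrt(3*dt) = 0.514393
u = exp(dx) = 1.672623; d = 1/u = 0.597863
p_u = 0.128175, p_m = 0.666667, p_d = 0.205159
Discount per step: exp(-r*dt) = 0.995510
Stock lattice S(k, j) with j the centered position index:
  k=0: S(0,+0) = 114.3900
  k=1: S(1,-1) = 68.3896; S(1,+0) = 114.3900; S(1,+1) = 191.3313
  k=2: S(2,-2) = 40.8876; S(2,-1) = 68.3896; S(2,+0) = 114.3900; S(2,+1) = 191.3313; S(2,+2) = 320.0251
  k=3: S(3,-3) = 24.4452; S(3,-2) = 40.8876; S(3,-1) = 68.3896; S(3,+0) = 114.3900; S(3,+1) = 191.3313; S(3,+2) = 320.0251; S(3,+3) = 535.2812
Terminal payoffs V(N, j) = max(S_T - K, 0):
  V(3,-3) = 0.000000; V(3,-2) = 0.000000; V(3,-1) = 0.000000; V(3,+0) = 0.000000; V(3,+1) = 71.461305; V(3,+2) = 200.155076; V(3,+3) = 415.411192
Backward induction: V(k, j) = exp(-r*dt) * [p_u * V(k+1, j+1) + p_m * V(k+1, j) + p_d * V(k+1, j-1)]
  V(2,-2) = exp(-r*dt) * [p_u*0.000000 + p_m*0.000000 + p_d*0.000000] = 0.000000
  V(2,-1) = exp(-r*dt) * [p_u*0.000000 + p_m*0.000000 + p_d*0.000000] = 0.000000
  V(2,+0) = exp(-r*dt) * [p_u*71.461305 + p_m*0.000000 + p_d*0.000000] = 9.118405
  V(2,+1) = exp(-r*dt) * [p_u*200.155076 + p_m*71.461305 + p_d*0.000000] = 72.966594
  V(2,+2) = exp(-r*dt) * [p_u*415.411192 + p_m*200.155076 + p_d*71.461305] = 200.438813
  V(1,-1) = exp(-r*dt) * [p_u*9.118405 + p_m*0.000000 + p_d*0.000000] = 1.163501
  V(1,+0) = exp(-r*dt) * [p_u*72.966594 + p_m*9.118405 + p_d*0.000000] = 15.362122
  V(1,+1) = exp(-r*dt) * [p_u*200.438813 + p_m*72.966594 + p_d*9.118405] = 75.864140
  V(0,+0) = exp(-r*dt) * [p_u*75.864140 + p_m*15.362122 + p_d*1.163501] = 20.113265

Answer: Price = V(0,0) = 20.1133


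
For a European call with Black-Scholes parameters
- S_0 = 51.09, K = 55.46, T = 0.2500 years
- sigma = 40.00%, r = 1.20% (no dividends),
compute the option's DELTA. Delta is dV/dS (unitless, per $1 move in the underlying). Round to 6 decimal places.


Answer: Delta = 0.383857

Derivation:
d1 = -0.2953662842; d2 = -0.4953662842
phi(d1) = 0.3819142568; exp(-qT) = 1.0000000000; exp(-rT) = 0.9970044955
N(d1) = 0.3838570431
Delta = exp(-qT) * N(d1) = 1.0000000000 * 0.3838570431 = 0.383857


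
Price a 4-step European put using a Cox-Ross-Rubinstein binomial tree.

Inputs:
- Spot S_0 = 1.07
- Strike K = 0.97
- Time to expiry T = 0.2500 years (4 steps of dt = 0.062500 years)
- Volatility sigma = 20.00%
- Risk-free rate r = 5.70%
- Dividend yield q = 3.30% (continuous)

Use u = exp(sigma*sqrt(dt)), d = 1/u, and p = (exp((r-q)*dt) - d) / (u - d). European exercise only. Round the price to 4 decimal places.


dt = T/N = 0.062500
u = exp(sigma*sqrt(dt)) = 1.051271; d = 1/u = 0.951229
p = (exp((r-q)*dt) - d) / (u - d) = 0.502508
Discount per step: exp(-r*dt) = 0.996444
Stock lattice S(k, i) with i counting down-moves:
  k=0: S(0,0) = 1.0700
  k=1: S(1,0) = 1.1249; S(1,1) = 1.0178
  k=2: S(2,0) = 1.1825; S(2,1) = 1.0700; S(2,2) = 0.9682
  k=3: S(3,0) = 1.2432; S(3,1) = 1.1249; S(3,2) = 1.0178; S(3,3) = 0.9210
  k=4: S(4,0) = 1.3069; S(4,1) = 1.1825; S(4,2) = 1.0700; S(4,3) = 0.9682; S(4,4) = 0.8760
Terminal payoffs V(N, i) = max(K - S_T, 0):
  V(4,0) = 0.000000; V(4,1) = 0.000000; V(4,2) = 0.000000; V(4,3) = 0.001824; V(4,4) = 0.093958
Backward induction: V(k, i) = exp(-r*dt) * [p * V(k+1, i) + (1-p) * V(k+1, i+1)].
  V(3,0) = exp(-r*dt) * [p*0.000000 + (1-p)*0.000000] = 0.000000
  V(3,1) = exp(-r*dt) * [p*0.000000 + (1-p)*0.000000] = 0.000000
  V(3,2) = exp(-r*dt) * [p*0.000000 + (1-p)*0.001824] = 0.000904
  V(3,3) = exp(-r*dt) * [p*0.001824 + (1-p)*0.093958] = 0.047491
  V(2,0) = exp(-r*dt) * [p*0.000000 + (1-p)*0.000000] = 0.000000
  V(2,1) = exp(-r*dt) * [p*0.000000 + (1-p)*0.000904] = 0.000448
  V(2,2) = exp(-r*dt) * [p*0.000904 + (1-p)*0.047491] = 0.023995
  V(1,0) = exp(-r*dt) * [p*0.000000 + (1-p)*0.000448] = 0.000222
  V(1,1) = exp(-r*dt) * [p*0.000448 + (1-p)*0.023995] = 0.012119
  V(0,0) = exp(-r*dt) * [p*0.000222 + (1-p)*0.012119] = 0.006119

Answer: Price = V(0,0) = 0.0061


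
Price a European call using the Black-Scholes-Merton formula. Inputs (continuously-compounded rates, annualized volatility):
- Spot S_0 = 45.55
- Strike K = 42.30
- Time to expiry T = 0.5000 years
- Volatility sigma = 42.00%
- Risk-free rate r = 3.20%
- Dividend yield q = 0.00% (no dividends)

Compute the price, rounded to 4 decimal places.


d1 = (ln(S/K) + (r - q + 0.5*sigma^2) * T) / (sigma * sqrt(T)) = 0.45161744
d2 = d1 - sigma * sqrt(T) = 0.15463259
exp(-rT) = 0.98412732; exp(-qT) = 1.00000000
C = S_0 * exp(-qT) * N(d1) - K * exp(-rT) * N(d2)
N(d1) = 0.67422770; N(d2) = 0.56144451
C = 45.5500 * 1.00000000 * 0.67422770 - 42.3000 * 0.98412732 * 0.56144451 = 7.3389

Answer: Price = 7.3389


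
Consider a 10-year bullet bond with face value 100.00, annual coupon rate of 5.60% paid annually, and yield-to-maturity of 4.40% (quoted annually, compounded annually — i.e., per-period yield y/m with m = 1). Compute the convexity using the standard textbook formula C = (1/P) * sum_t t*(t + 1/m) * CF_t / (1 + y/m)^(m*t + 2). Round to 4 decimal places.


Coupon per period c = face * coupon_rate / m = 5.600000
Periods per year m = 1; per-period yield y/m = 0.044000
Number of cashflows N = 10
Cashflows (t years, CF_t, discount factor 1/(1+y/m)^(m*t), PV):
  t = 1.0000: CF_t = 5.600000, DF = 0.957854, PV = 5.363985
  t = 2.0000: CF_t = 5.600000, DF = 0.917485, PV = 5.137916
  t = 3.0000: CF_t = 5.600000, DF = 0.878817, PV = 4.921376
  t = 4.0000: CF_t = 5.600000, DF = 0.841779, PV = 4.713962
  t = 5.0000: CF_t = 5.600000, DF = 0.806302, PV = 4.515289
  t = 6.0000: CF_t = 5.600000, DF = 0.772320, PV = 4.324989
  t = 7.0000: CF_t = 5.600000, DF = 0.739770, PV = 4.142710
  t = 8.0000: CF_t = 5.600000, DF = 0.708592, PV = 3.968113
  t = 9.0000: CF_t = 5.600000, DF = 0.678728, PV = 3.800875
  t = 10.0000: CF_t = 105.600000, DF = 0.650122, PV = 68.652907
Price P = sum_t PV_t = 109.542121
Convexity numerator sum_t t*(t + 1/m) * CF_t / (1+y/m)^(m*t + 2):
  t = 1.0000: term = 9.842752
  t = 2.0000: term = 28.283769
  t = 3.0000: term = 54.183466
  t = 4.0000: term = 86.499786
  t = 5.0000: term = 124.281301
  t = 6.0000: term = 166.660749
  t = 7.0000: term = 212.848976
  t = 8.0000: term = 262.129281
  t = 9.0000: term = 313.852109
  t = 10.0000: term = 6928.681841
Convexity = (1/P) * sum = 8187.264029 / 109.542121 = 74.740784

Answer: Convexity = 74.7408


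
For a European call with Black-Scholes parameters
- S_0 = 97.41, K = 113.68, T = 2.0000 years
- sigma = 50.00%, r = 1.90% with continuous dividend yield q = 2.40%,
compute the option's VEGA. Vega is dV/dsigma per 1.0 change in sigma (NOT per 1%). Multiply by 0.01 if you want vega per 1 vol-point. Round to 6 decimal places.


d1 = 0.1209737953; d2 = -0.5861329859
phi(d1) = 0.3960337426; exp(-qT) = 0.9531337871; exp(-rT) = 0.9627129409
Vega = S * exp(-qT) * phi(d1) * sqrt(T) = 97.4100 * 0.9531337871 * 0.3960337426 * 1.4142135624 = 52.000150

Answer: Vega = 52.000150


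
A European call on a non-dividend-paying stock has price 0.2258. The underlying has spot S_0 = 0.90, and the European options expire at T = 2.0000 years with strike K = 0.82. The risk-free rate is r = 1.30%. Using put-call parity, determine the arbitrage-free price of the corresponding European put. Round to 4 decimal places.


Put-call parity: C - P = S_0 * exp(-qT) - K * exp(-rT).
S_0 * exp(-qT) = 0.9000 * 1.00000000 = 0.90000000
K * exp(-rT) = 0.8200 * 0.97433509 = 0.79895477
P = C - S*exp(-qT) + K*exp(-rT)
P = 0.2258 - 0.90000000 + 0.79895477 = 0.1248

Answer: Put price = 0.1248


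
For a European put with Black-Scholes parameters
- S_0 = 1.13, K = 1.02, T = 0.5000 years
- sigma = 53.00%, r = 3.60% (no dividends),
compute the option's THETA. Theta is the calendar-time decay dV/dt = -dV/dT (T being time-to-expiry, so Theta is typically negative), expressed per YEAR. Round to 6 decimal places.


d1 = 0.5086899645; d2 = 0.1339233705
phi(d1) = 0.3505256923; exp(-qT) = 1.0000000000; exp(-rT) = 0.9821610324
Theta = -S*exp(-qT)*phi(d1)*sigma/(2*sqrt(T)) + r*K*exp(-rT)*N(-d2) - q*S*exp(-qT)*N(-d1)
N(-d1) = 0.3054847789; N(-d2) = 0.4467315849; sqrt(T) = 0.7071067812
Term 1 = -1.1300 * 1.0000000000 * 0.3505256923 * 0.5300 / (2 * 0.7071067812) = -0.1484428114
Term 2 = 0.0360 * 1.0200 * 0.9821610324 * 0.4467315849 = 0.0161113537
Term 3 = 0 (no dividend yield, q = 0)
Theta = -0.1484428114 + (0.0161113537) + (0.0000000000) = -0.132331

Answer: Theta = -0.132331


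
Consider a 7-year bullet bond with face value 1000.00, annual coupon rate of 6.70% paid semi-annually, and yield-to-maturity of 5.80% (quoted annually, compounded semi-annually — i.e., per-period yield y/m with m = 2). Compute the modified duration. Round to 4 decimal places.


Answer: Modified duration = 5.5763

Derivation:
Coupon per period c = face * coupon_rate / m = 33.500000
Periods per year m = 2; per-period yield y/m = 0.029000
Number of cashflows N = 14
Cashflows (t years, CF_t, discount factor 1/(1+y/m)^(m*t), PV):
  t = 0.5000: CF_t = 33.500000, DF = 0.971817, PV = 32.555879
  t = 1.0000: CF_t = 33.500000, DF = 0.944429, PV = 31.638367
  t = 1.5000: CF_t = 33.500000, DF = 0.917812, PV = 30.746712
  t = 2.0000: CF_t = 33.500000, DF = 0.891946, PV = 29.880187
  t = 2.5000: CF_t = 33.500000, DF = 0.866808, PV = 29.038082
  t = 3.0000: CF_t = 33.500000, DF = 0.842379, PV = 28.219711
  t = 3.5000: CF_t = 33.500000, DF = 0.818639, PV = 27.424403
  t = 4.0000: CF_t = 33.500000, DF = 0.795567, PV = 26.651509
  t = 4.5000: CF_t = 33.500000, DF = 0.773146, PV = 25.900398
  t = 5.0000: CF_t = 33.500000, DF = 0.751357, PV = 25.170455
  t = 5.5000: CF_t = 33.500000, DF = 0.730182, PV = 24.461083
  t = 6.0000: CF_t = 33.500000, DF = 0.709603, PV = 23.771704
  t = 6.5000: CF_t = 33.500000, DF = 0.689605, PV = 23.101753
  t = 7.0000: CF_t = 1033.500000, DF = 0.670170, PV = 692.620329
Price P = sum_t PV_t = 1051.180572
First compute Macaulay numerator sum_t t * PV_t:
  t * PV_t at t = 0.5000: 16.277940
  t * PV_t at t = 1.0000: 31.638367
  t * PV_t at t = 1.5000: 46.120068
  t * PV_t at t = 2.0000: 59.760374
  t * PV_t at t = 2.5000: 72.595206
  t * PV_t at t = 3.0000: 84.659132
  t * PV_t at t = 3.5000: 95.985411
  t * PV_t at t = 4.0000: 106.606037
  t * PV_t at t = 4.5000: 116.551790
  t * PV_t at t = 5.0000: 125.852273
  t * PV_t at t = 5.5000: 134.535958
  t * PV_t at t = 6.0000: 142.630223
  t * PV_t at t = 6.5000: 150.161394
  t * PV_t at t = 7.0000: 4848.342303
Macaulay duration D = 6031.716475 / 1051.180572 = 5.738040
Modified duration = D / (1 + y/m) = 5.738040 / (1 + 0.029000) = 5.576327


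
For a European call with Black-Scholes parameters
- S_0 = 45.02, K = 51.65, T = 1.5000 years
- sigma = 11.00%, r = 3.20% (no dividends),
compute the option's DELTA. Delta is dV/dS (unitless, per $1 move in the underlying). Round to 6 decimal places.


Answer: Delta = 0.275553

Derivation:
d1 = -0.5961045585; d2 = -0.7308264943
phi(d1) = 0.3340018138; exp(-qT) = 1.0000000000; exp(-rT) = 0.9531337871
N(d1) = 0.2755526896
Delta = exp(-qT) * N(d1) = 1.0000000000 * 0.2755526896 = 0.275553


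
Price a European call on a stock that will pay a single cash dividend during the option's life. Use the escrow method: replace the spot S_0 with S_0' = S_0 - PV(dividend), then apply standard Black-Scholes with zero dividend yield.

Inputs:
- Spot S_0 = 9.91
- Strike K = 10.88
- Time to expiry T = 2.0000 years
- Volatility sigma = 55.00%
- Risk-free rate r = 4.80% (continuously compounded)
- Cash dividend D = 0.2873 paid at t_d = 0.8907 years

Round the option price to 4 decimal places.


PV(D) = D * exp(-r * t_d) = 0.2873 * 0.95814745 = 0.27527576
S_0' = S_0 - PV(D) = 9.9100 - 0.27527576 = 9.63472424
d1 = (ln(S_0'/K) + (r + sigma^2/2)*T) / (sigma*sqrt(T)) = 0.35605711
d2 = d1 - sigma*sqrt(T) = -0.42176035
exp(-rT) = 0.90846402
N(d1) = 0.63910110; N(d2) = 0.33659998
C = S_0' * N(d1) - K * exp(-rT) * N(d2) = 9.63472424 * 0.63910110 - 10.8800 * 0.90846402 * 0.33659998 = 2.8306

Answer: Price = 2.8306


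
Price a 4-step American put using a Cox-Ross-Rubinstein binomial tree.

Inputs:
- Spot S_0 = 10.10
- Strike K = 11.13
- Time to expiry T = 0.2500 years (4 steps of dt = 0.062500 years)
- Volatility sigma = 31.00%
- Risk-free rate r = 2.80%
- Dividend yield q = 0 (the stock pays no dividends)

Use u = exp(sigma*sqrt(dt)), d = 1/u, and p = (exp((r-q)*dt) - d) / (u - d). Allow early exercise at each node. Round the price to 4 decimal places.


dt = T/N = 0.062500
u = exp(sigma*sqrt(dt)) = 1.080582; d = 1/u = 0.925427
p = (exp((r-q)*dt) - d) / (u - d) = 0.491924
Discount per step: exp(-r*dt) = 0.998252
Stock lattice S(k, i) with i counting down-moves:
  k=0: S(0,0) = 10.1000
  k=1: S(1,0) = 10.9139; S(1,1) = 9.3468
  k=2: S(2,0) = 11.7933; S(2,1) = 10.1000; S(2,2) = 8.6498
  k=3: S(3,0) = 12.7437; S(3,1) = 10.9139; S(3,2) = 9.3468; S(3,3) = 8.0048
  k=4: S(4,0) = 13.7706; S(4,1) = 11.7933; S(4,2) = 10.1000; S(4,3) = 8.6498; S(4,4) = 7.4078
Terminal payoffs V(N, i) = max(K - S_T, 0):
  V(4,0) = 0.000000; V(4,1) = 0.000000; V(4,2) = 1.030000; V(4,3) = 2.480207; V(4,4) = 3.722186
Backward induction: V(k, i) = exp(-r*dt) * [p * V(k+1, i) + (1-p) * V(k+1, i+1)]; then take max(V_cont, immediate exercise) for American.
  V(3,0) = exp(-r*dt) * [p*0.000000 + (1-p)*0.000000] = 0.000000; exercise = 0.000000; V(3,0) = max -> 0.000000
  V(3,1) = exp(-r*dt) * [p*0.000000 + (1-p)*1.030000] = 0.522404; exercise = 0.216119; V(3,1) = max -> 0.522404
  V(3,2) = exp(-r*dt) * [p*1.030000 + (1-p)*2.480207] = 1.763727; exercise = 1.783187; V(3,2) = max -> 1.783187
  V(3,3) = exp(-r*dt) * [p*2.480207 + (1-p)*3.722186] = 3.105787; exercise = 3.125248; V(3,3) = max -> 3.125248
  V(2,0) = exp(-r*dt) * [p*0.000000 + (1-p)*0.522404] = 0.264957; exercise = 0.000000; V(2,0) = max -> 0.264957
  V(2,1) = exp(-r*dt) * [p*0.522404 + (1-p)*1.783187] = 1.160945; exercise = 1.030000; V(2,1) = max -> 1.160945
  V(2,2) = exp(-r*dt) * [p*1.783187 + (1-p)*3.125248] = 2.460746; exercise = 2.480207; V(2,2) = max -> 2.480207
  V(1,0) = exp(-r*dt) * [p*0.264957 + (1-p)*1.160945] = 0.718928; exercise = 0.216119; V(1,0) = max -> 0.718928
  V(1,1) = exp(-r*dt) * [p*1.160945 + (1-p)*2.480207] = 1.828029; exercise = 1.783187; V(1,1) = max -> 1.828029
  V(0,0) = exp(-r*dt) * [p*0.718928 + (1-p)*1.828029] = 1.280194; exercise = 1.030000; V(0,0) = max -> 1.280194

Answer: Price = V(0,0) = 1.2802


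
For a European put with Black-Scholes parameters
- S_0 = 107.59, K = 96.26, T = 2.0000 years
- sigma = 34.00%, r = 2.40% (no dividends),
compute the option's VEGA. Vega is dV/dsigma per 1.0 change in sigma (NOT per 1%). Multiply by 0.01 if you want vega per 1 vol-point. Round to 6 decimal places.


d1 = 0.5716643096; d2 = 0.0908316984
phi(d1) = 0.3388022840; exp(-qT) = 1.0000000000; exp(-rT) = 0.9531337871
Vega = S * exp(-qT) * phi(d1) * sqrt(T) = 107.5900 * 1.0000000000 * 0.3388022840 * 1.4142135624 = 51.550542

Answer: Vega = 51.550542


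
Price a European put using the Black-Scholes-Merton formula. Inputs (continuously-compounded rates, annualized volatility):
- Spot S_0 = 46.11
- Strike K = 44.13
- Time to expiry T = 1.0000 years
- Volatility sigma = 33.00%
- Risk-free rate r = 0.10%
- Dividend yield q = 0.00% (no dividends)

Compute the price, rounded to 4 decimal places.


d1 = (ln(S/K) + (r - q + 0.5*sigma^2) * T) / (sigma * sqrt(T)) = 0.30103037
d2 = d1 - sigma * sqrt(T) = -0.02896963
exp(-rT) = 0.99900050; exp(-qT) = 1.00000000
P = K * exp(-rT) * N(-d2) - S_0 * exp(-qT) * N(-d1)
N(-d1) = 0.38169567; N(-d2) = 0.51155559
P = 44.1300 * 0.99900050 * 0.51155559 - 46.1100 * 1.00000000 * 0.38169567 = 4.9524

Answer: Price = 4.9524


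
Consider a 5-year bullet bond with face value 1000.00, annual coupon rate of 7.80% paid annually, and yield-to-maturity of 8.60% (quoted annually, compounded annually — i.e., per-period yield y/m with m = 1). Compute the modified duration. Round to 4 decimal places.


Answer: Modified duration = 3.9732

Derivation:
Coupon per period c = face * coupon_rate / m = 78.000000
Periods per year m = 1; per-period yield y/m = 0.086000
Number of cashflows N = 5
Cashflows (t years, CF_t, discount factor 1/(1+y/m)^(m*t), PV):
  t = 1.0000: CF_t = 78.000000, DF = 0.920810, PV = 71.823204
  t = 2.0000: CF_t = 78.000000, DF = 0.847892, PV = 66.135547
  t = 3.0000: CF_t = 78.000000, DF = 0.780747, PV = 60.898294
  t = 4.0000: CF_t = 78.000000, DF = 0.718920, PV = 56.075777
  t = 5.0000: CF_t = 1078.000000, DF = 0.661989, PV = 713.624308
Price P = sum_t PV_t = 968.557131
First compute Macaulay numerator sum_t t * PV_t:
  t * PV_t at t = 1.0000: 71.823204
  t * PV_t at t = 2.0000: 132.271095
  t * PV_t at t = 3.0000: 182.694882
  t * PV_t at t = 4.0000: 224.303109
  t * PV_t at t = 5.0000: 3568.121538
Macaulay duration D = 4179.213828 / 968.557131 = 4.314886
Modified duration = D / (1 + y/m) = 4.314886 / (1 + 0.086000) = 3.973192


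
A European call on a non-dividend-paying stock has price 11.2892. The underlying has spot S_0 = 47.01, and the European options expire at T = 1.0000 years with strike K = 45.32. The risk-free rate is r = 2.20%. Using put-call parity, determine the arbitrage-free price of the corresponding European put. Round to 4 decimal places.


Answer: Put price = 8.6130

Derivation:
Put-call parity: C - P = S_0 * exp(-qT) - K * exp(-rT).
S_0 * exp(-qT) = 47.0100 * 1.00000000 = 47.01000000
K * exp(-rT) = 45.3200 * 0.97824024 = 44.33384745
P = C - S*exp(-qT) + K*exp(-rT)
P = 11.2892 - 47.01000000 + 44.33384745 = 8.6130


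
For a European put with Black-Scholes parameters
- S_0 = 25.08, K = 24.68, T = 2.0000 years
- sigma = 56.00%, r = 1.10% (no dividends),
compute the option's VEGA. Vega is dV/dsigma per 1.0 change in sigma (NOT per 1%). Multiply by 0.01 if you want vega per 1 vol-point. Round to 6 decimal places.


Answer: Vega = 12.821343

Derivation:
d1 = 0.4440599230; d2 = -0.3478996719
phi(d1) = 0.3614855752; exp(-qT) = 1.0000000000; exp(-rT) = 0.9782402351
Vega = S * exp(-qT) * phi(d1) * sqrt(T) = 25.0800 * 1.0000000000 * 0.3614855752 * 1.4142135624 = 12.821343


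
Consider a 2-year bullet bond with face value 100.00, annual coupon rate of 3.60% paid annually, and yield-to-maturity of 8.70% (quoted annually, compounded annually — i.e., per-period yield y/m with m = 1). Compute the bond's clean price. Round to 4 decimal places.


Answer: Price = 90.9919

Derivation:
Coupon per period c = face * coupon_rate / m = 3.600000
Periods per year m = 1; per-period yield y/m = 0.087000
Number of cashflows N = 2
Cashflows (t years, CF_t, discount factor 1/(1+y/m)^(m*t), PV):
  t = 1.0000: CF_t = 3.600000, DF = 0.919963, PV = 3.311868
  t = 2.0000: CF_t = 103.600000, DF = 0.846332, PV = 87.680025
Price P = sum_t PV_t = 90.991893


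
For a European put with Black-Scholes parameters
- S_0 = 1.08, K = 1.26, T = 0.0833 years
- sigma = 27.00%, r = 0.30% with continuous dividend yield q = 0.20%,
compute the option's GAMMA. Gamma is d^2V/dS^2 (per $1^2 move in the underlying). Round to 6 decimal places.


d1 = -1.9381175124; d2 = -2.0160442087
phi(d1) = 0.0609873826; exp(-qT) = 0.9998334139; exp(-rT) = 0.9997501312
Gamma = exp(-qT) * phi(d1) / (S * sigma * sqrt(T)) = 0.9998334139 * 0.0609873826 / (1.0800 * 0.2700 * 0.2886173938) = 0.724532

Answer: Gamma = 0.724532


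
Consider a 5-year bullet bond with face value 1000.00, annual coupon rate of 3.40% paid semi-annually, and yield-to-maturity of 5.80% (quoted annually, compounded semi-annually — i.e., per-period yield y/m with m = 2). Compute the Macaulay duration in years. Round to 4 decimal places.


Answer: Macaulay duration = 4.6153 years

Derivation:
Coupon per period c = face * coupon_rate / m = 17.000000
Periods per year m = 2; per-period yield y/m = 0.029000
Number of cashflows N = 10
Cashflows (t years, CF_t, discount factor 1/(1+y/m)^(m*t), PV):
  t = 0.5000: CF_t = 17.000000, DF = 0.971817, PV = 16.520894
  t = 1.0000: CF_t = 17.000000, DF = 0.944429, PV = 16.055291
  t = 1.5000: CF_t = 17.000000, DF = 0.917812, PV = 15.602809
  t = 2.0000: CF_t = 17.000000, DF = 0.891946, PV = 15.163080
  t = 2.5000: CF_t = 17.000000, DF = 0.866808, PV = 14.735743
  t = 3.0000: CF_t = 17.000000, DF = 0.842379, PV = 14.320450
  t = 3.5000: CF_t = 17.000000, DF = 0.818639, PV = 13.916861
  t = 4.0000: CF_t = 17.000000, DF = 0.795567, PV = 13.524647
  t = 4.5000: CF_t = 17.000000, DF = 0.773146, PV = 13.143485
  t = 5.0000: CF_t = 1017.000000, DF = 0.751357, PV = 764.129920
Price P = sum_t PV_t = 897.113181
Macaulay numerator sum_t t * PV_t:
  t * PV_t at t = 0.5000: 8.260447
  t * PV_t at t = 1.0000: 16.055291
  t * PV_t at t = 1.5000: 23.404214
  t * PV_t at t = 2.0000: 30.326160
  t * PV_t at t = 2.5000: 36.839358
  t * PV_t at t = 3.0000: 42.961351
  t * PV_t at t = 3.5000: 48.709014
  t * PV_t at t = 4.0000: 54.098586
  t * PV_t at t = 4.5000: 59.145684
  t * PV_t at t = 5.0000: 3820.649602
Macaulay duration D = (sum_t t * PV_t) / P = 4140.449707 / 897.113181 = 4.615304


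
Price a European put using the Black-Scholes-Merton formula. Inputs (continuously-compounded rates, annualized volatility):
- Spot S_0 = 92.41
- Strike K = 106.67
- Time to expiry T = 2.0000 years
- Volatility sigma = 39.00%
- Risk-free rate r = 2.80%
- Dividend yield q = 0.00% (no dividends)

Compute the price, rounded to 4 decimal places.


d1 = (ln(S/K) + (r - q + 0.5*sigma^2) * T) / (sigma * sqrt(T)) = 0.11711726
d2 = d1 - sigma * sqrt(T) = -0.43442602
exp(-rT) = 0.94553914; exp(-qT) = 1.00000000
P = K * exp(-rT) * N(-d2) - S_0 * exp(-qT) * N(-d1)
N(-d1) = 0.45338356; N(-d2) = 0.66801045
P = 106.6700 * 0.94553914 * 0.66801045 - 92.4100 * 1.00000000 * 0.45338356 = 25.4788

Answer: Price = 25.4788


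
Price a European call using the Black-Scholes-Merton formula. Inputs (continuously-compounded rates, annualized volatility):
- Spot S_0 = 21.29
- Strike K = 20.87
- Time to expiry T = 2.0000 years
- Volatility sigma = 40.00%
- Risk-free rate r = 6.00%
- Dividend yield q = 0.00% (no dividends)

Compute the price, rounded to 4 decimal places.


Answer: Price = 5.9528

Derivation:
d1 = (ln(S/K) + (r - q + 0.5*sigma^2) * T) / (sigma * sqrt(T)) = 0.53019708
d2 = d1 - sigma * sqrt(T) = -0.03548835
exp(-rT) = 0.88692044; exp(-qT) = 1.00000000
C = S_0 * exp(-qT) * N(d1) - K * exp(-rT) * N(d2)
N(d1) = 0.70201235; N(d2) = 0.48584517
C = 21.2900 * 1.00000000 * 0.70201235 - 20.8700 * 0.88692044 * 0.48584517 = 5.9528


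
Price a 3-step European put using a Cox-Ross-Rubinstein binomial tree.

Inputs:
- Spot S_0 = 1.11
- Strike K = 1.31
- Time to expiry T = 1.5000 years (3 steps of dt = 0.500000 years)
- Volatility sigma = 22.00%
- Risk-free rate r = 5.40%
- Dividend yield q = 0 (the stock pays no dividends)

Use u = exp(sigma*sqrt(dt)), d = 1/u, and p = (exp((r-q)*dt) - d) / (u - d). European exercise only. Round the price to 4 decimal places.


dt = T/N = 0.500000
u = exp(sigma*sqrt(dt)) = 1.168316; d = 1/u = 0.855933
p = (exp((r-q)*dt) - d) / (u - d) = 0.548797
Discount per step: exp(-r*dt) = 0.973361
Stock lattice S(k, i) with i counting down-moves:
  k=0: S(0,0) = 1.1100
  k=1: S(1,0) = 1.2968; S(1,1) = 0.9501
  k=2: S(2,0) = 1.5151; S(2,1) = 1.1100; S(2,2) = 0.8132
  k=3: S(3,0) = 1.7701; S(3,1) = 1.2968; S(3,2) = 0.9501; S(3,3) = 0.6961
Terminal payoffs V(N, i) = max(K - S_T, 0):
  V(3,0) = 0.000000; V(3,1) = 0.013169; V(3,2) = 0.359915; V(3,3) = 0.613948
Backward induction: V(k, i) = exp(-r*dt) * [p * V(k+1, i) + (1-p) * V(k+1, i+1)].
  V(2,0) = exp(-r*dt) * [p*0.000000 + (1-p)*0.013169] = 0.005784
  V(2,1) = exp(-r*dt) * [p*0.013169 + (1-p)*0.359915] = 0.165103
  V(2,2) = exp(-r*dt) * [p*0.359915 + (1-p)*0.613948] = 0.461894
  V(1,0) = exp(-r*dt) * [p*0.005784 + (1-p)*0.165103] = 0.075600
  V(1,1) = exp(-r*dt) * [p*0.165103 + (1-p)*0.461894] = 0.291051
  V(0,0) = exp(-r*dt) * [p*0.075600 + (1-p)*0.291051] = 0.168209

Answer: Price = V(0,0) = 0.1682


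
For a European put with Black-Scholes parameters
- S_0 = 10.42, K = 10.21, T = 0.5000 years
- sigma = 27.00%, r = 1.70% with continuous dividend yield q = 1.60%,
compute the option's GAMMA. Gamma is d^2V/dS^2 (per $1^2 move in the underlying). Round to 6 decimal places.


Answer: Gamma = 0.194813

Derivation:
d1 = 0.2047173868; d2 = 0.0137985558
phi(d1) = 0.3906695811; exp(-qT) = 0.9920319148; exp(-rT) = 0.9915360229
Gamma = exp(-qT) * phi(d1) / (S * sigma * sqrt(T)) = 0.9920319148 * 0.3906695811 / (10.4200 * 0.2700 * 0.7071067812) = 0.194813


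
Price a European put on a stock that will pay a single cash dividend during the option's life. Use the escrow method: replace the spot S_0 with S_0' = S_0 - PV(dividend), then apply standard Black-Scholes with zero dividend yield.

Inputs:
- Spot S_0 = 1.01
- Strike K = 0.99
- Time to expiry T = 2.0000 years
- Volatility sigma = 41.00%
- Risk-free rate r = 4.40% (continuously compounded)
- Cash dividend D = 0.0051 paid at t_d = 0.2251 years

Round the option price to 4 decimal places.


Answer: Price = 0.1722

Derivation:
PV(D) = D * exp(-r * t_d) = 0.0051 * 0.99014449 = 0.00504974
S_0' = S_0 - PV(D) = 1.0100 - 0.00504974 = 1.00495026
d1 = (ln(S_0'/K) + (r + sigma^2/2)*T) / (sigma*sqrt(T)) = 0.46753277
d2 = d1 - sigma*sqrt(T) = -0.11229479
exp(-rT) = 0.91576088
N(-d1) = 0.32005938; N(-d2) = 0.54470516
P = K * exp(-rT) * N(-d2) - S_0' * N(-d1) = 0.9900 * 0.91576088 * 0.54470516 - 1.00495026 * 0.32005938 = 0.1722
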